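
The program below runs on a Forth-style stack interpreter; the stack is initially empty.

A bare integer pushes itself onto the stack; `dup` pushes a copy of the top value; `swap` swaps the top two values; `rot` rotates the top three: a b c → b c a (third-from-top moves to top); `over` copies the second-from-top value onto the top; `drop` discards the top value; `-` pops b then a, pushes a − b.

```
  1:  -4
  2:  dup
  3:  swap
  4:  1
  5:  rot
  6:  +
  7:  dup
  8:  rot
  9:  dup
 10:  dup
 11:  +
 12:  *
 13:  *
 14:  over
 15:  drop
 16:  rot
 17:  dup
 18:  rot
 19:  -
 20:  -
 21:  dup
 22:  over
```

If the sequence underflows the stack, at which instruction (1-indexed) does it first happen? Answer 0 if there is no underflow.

16

-4   : -4
dup  : -4 -4
swap : -4 -4
1    : -4 -4 1
rot  : -4 1 -4
+    : -4 -3
dup  : -4 -3 -3
rot  : -3 -3 -4
dup  : -3 -3 -4 -4
dup  : -3 -3 -4 -4 -4
+    : -3 -3 -4 -8
*    : -3 -3 32
*    : -3 -96
over : -3 -96 -3
drop : -3 -96
rot  — needs 3 operands, stack has 2 → underflow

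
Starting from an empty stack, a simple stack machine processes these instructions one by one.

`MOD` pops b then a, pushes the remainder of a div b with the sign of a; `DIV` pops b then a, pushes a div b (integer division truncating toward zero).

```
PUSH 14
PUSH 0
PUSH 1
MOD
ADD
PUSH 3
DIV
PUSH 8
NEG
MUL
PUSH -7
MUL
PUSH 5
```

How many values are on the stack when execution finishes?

PUSH 14  [14]
PUSH 0   [14, 0]
PUSH 1   [14, 0, 1]
MOD      [14, 0]
ADD      [14]
PUSH 3   [14, 3]
DIV      [4]
PUSH 8   [4, 8]
NEG      [4, -8]
MUL      [-32]
PUSH -7  [-32, -7]
MUL      [224]
PUSH 5   [224, 5]

2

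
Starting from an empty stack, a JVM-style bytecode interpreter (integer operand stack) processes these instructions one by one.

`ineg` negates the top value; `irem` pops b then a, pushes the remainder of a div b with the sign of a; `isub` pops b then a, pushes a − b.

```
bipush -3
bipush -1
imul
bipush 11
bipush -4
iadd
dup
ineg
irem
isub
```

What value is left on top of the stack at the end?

3

bipush -3  [-3]
bipush -1  [-3, -1]
imul       [3]
bipush 11  [3, 11]
bipush -4  [3, 11, -4]
iadd       [3, 7]
dup        [3, 7, 7]
ineg       [3, 7, -7]
irem       [3, 0]
isub       [3]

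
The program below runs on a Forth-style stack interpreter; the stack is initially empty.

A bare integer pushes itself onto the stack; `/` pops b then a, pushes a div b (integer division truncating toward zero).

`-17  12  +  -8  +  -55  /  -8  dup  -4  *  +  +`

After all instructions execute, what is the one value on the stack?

-17 : -17
12  : -17 12
+   : -5
-8  : -5 -8
+   : -13
-55 : -13 -55
/   : 0
-8  : 0 -8
dup : 0 -8 -8
-4  : 0 -8 -8 -4
*   : 0 -8 32
+   : 0 24
+   : 24

24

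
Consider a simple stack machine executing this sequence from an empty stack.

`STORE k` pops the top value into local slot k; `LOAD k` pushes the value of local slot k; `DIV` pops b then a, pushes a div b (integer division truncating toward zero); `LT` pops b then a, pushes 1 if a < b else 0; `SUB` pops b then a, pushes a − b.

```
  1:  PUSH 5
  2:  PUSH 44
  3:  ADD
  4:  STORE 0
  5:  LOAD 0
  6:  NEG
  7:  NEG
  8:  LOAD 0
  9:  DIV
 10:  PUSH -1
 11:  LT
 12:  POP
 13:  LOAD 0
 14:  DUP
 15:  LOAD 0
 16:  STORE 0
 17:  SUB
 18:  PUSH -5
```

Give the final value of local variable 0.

PUSH 5  : 5
PUSH 44 : 5 44
ADD     : 49
STORE 0 : (empty)
LOAD 0  : 49
NEG     : -49
NEG     : 49
LOAD 0  : 49 49
DIV     : 1
PUSH -1 : 1 -1
LT      : 0
POP     : (empty)
LOAD 0  : 49
DUP     : 49 49
LOAD 0  : 49 49 49
STORE 0 : 49 49
SUB     : 0
PUSH -5 : 0 -5

49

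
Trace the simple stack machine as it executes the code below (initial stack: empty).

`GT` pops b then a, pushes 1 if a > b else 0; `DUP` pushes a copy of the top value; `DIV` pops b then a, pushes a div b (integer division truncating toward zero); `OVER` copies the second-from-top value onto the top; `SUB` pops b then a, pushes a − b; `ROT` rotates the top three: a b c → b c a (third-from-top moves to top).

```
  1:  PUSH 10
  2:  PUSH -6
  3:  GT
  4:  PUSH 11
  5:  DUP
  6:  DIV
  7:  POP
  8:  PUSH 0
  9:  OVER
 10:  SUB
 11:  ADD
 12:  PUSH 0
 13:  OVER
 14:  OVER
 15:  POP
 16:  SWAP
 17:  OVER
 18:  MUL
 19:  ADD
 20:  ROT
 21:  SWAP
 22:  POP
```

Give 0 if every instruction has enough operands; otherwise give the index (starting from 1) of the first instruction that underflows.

20

PUSH 10 -> [10]
PUSH -6 -> [10, -6]
GT      -> [1]
PUSH 11 -> [1, 11]
DUP     -> [1, 11, 11]
DIV     -> [1, 1]
POP     -> [1]
PUSH 0  -> [1, 0]
OVER    -> [1, 0, 1]
SUB     -> [1, -1]
ADD     -> [0]
PUSH 0  -> [0, 0]
OVER    -> [0, 0, 0]
OVER    -> [0, 0, 0, 0]
POP     -> [0, 0, 0]
SWAP    -> [0, 0, 0]
OVER    -> [0, 0, 0, 0]
MUL     -> [0, 0, 0]
ADD     -> [0, 0]
ROT  — needs 3 operands, stack has 2 → underflow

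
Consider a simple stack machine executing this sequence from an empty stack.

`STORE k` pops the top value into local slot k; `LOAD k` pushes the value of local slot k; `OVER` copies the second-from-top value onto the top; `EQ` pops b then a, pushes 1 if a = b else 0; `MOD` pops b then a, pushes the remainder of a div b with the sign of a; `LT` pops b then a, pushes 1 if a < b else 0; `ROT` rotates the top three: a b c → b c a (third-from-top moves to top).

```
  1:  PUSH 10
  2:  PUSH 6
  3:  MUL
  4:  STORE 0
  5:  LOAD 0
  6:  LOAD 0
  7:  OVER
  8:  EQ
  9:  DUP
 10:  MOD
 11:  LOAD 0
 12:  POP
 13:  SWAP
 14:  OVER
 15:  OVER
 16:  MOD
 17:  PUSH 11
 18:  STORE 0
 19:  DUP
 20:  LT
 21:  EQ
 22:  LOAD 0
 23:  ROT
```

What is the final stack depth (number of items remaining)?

PUSH 10  10
PUSH 6   10 6
MUL      60
STORE 0  (empty)
LOAD 0   60
LOAD 0   60 60
OVER     60 60 60
EQ       60 1
DUP      60 1 1
MOD      60 0
LOAD 0   60 0 60
POP      60 0
SWAP     0 60
OVER     0 60 0
OVER     0 60 0 60
MOD      0 60 0
PUSH 11  0 60 0 11
STORE 0  0 60 0
DUP      0 60 0 0
LT       0 60 0
EQ       0 0
LOAD 0   0 0 11
ROT      0 11 0

3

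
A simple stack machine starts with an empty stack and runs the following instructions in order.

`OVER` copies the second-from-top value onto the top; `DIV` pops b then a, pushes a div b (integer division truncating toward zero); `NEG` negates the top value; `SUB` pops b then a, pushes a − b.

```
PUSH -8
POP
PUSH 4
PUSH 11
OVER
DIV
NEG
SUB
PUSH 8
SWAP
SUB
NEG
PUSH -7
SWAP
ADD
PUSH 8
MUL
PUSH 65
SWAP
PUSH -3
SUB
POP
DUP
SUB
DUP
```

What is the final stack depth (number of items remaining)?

2

PUSH -8 -> [-8]
POP     -> []
PUSH 4  -> [4]
PUSH 11 -> [4, 11]
OVER    -> [4, 11, 4]
DIV     -> [4, 2]
NEG     -> [4, -2]
SUB     -> [6]
PUSH 8  -> [6, 8]
SWAP    -> [8, 6]
SUB     -> [2]
NEG     -> [-2]
PUSH -7 -> [-2, -7]
SWAP    -> [-7, -2]
ADD     -> [-9]
PUSH 8  -> [-9, 8]
MUL     -> [-72]
PUSH 65 -> [-72, 65]
SWAP    -> [65, -72]
PUSH -3 -> [65, -72, -3]
SUB     -> [65, -69]
POP     -> [65]
DUP     -> [65, 65]
SUB     -> [0]
DUP     -> [0, 0]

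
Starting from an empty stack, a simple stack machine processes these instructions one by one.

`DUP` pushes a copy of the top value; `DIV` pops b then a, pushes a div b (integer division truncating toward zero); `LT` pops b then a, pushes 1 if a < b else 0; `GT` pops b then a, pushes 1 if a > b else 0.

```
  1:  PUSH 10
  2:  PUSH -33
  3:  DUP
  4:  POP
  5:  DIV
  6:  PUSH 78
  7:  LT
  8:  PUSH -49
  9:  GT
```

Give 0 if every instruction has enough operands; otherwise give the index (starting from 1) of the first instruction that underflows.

PUSH 10   [10]
PUSH -33  [10, -33]
DUP       [10, -33, -33]
POP       [10, -33]
DIV       [0]
PUSH 78   [0, 78]
LT        [1]
PUSH -49  [1, -49]
GT        [1]

0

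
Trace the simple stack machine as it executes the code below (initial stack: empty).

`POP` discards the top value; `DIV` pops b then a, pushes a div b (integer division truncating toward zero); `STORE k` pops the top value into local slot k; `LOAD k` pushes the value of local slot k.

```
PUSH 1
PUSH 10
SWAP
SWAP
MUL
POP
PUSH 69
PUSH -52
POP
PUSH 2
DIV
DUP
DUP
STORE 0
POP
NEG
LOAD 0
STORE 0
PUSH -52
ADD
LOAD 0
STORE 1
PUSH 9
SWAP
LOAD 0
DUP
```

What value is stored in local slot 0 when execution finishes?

PUSH 1   → 1
PUSH 10  → 1 10
SWAP     → 10 1
SWAP     → 1 10
MUL      → 10
POP      → (empty)
PUSH 69  → 69
PUSH -52 → 69 -52
POP      → 69
PUSH 2   → 69 2
DIV      → 34
DUP      → 34 34
DUP      → 34 34 34
STORE 0  → 34 34
POP      → 34
NEG      → -34
LOAD 0   → -34 34
STORE 0  → -34
PUSH -52 → -34 -52
ADD      → -86
LOAD 0   → -86 34
STORE 1  → -86
PUSH 9   → -86 9
SWAP     → 9 -86
LOAD 0   → 9 -86 34
DUP      → 9 -86 34 34

34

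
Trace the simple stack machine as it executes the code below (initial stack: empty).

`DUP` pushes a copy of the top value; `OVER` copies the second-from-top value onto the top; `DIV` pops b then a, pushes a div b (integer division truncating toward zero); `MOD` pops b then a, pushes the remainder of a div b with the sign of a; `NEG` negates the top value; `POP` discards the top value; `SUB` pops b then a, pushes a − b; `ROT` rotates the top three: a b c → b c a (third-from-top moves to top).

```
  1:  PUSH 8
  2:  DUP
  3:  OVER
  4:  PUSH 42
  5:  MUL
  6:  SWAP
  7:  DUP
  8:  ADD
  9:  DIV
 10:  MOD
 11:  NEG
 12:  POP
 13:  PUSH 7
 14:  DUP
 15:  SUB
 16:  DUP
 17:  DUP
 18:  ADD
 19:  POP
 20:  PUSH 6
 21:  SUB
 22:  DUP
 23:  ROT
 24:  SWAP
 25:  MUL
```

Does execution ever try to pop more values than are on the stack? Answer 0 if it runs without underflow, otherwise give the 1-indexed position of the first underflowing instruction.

PUSH 8  : 8
DUP     : 8 8
OVER    : 8 8 8
PUSH 42 : 8 8 8 42
MUL     : 8 8 336
SWAP    : 8 336 8
DUP     : 8 336 8 8
ADD     : 8 336 16
DIV     : 8 21
MOD     : 8
NEG     : -8
POP     : (empty)
PUSH 7  : 7
DUP     : 7 7
SUB     : 0
DUP     : 0 0
DUP     : 0 0 0
ADD     : 0 0
POP     : 0
PUSH 6  : 0 6
SUB     : -6
DUP     : -6 -6
ROT  — needs 3 operands, stack has 2 → underflow

23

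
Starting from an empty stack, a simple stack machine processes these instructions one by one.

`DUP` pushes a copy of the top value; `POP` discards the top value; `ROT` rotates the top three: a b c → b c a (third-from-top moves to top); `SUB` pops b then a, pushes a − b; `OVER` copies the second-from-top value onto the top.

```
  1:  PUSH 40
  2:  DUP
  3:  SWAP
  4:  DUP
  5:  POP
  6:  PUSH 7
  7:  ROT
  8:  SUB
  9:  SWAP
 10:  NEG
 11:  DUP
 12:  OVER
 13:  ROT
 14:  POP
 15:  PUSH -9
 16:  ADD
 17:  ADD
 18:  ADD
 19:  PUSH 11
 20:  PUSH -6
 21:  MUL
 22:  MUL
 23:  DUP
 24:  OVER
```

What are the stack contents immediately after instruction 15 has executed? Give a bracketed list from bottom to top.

[-33, -40, -40, -9]

PUSH 40  40
DUP      40 40
SWAP     40 40
DUP      40 40 40
POP      40 40
PUSH 7   40 40 7
ROT      40 7 40
SUB      40 -33
SWAP     -33 40
NEG      -33 -40
DUP      -33 -40 -40
OVER     -33 -40 -40 -40
ROT      -33 -40 -40 -40
POP      -33 -40 -40
PUSH -9  -33 -40 -40 -9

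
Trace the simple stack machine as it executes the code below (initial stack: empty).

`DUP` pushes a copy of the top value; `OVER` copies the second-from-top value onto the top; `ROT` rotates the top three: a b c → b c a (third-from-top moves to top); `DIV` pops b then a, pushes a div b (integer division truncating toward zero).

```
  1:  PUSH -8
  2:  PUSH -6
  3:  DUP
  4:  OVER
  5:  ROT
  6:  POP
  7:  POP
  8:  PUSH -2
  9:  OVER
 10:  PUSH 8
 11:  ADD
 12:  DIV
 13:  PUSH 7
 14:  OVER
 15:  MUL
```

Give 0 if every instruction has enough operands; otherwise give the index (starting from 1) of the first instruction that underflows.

PUSH -8  -8
PUSH -6  -8 -6
DUP      -8 -6 -6
OVER     -8 -6 -6 -6
ROT      -8 -6 -6 -6
POP      -8 -6 -6
POP      -8 -6
PUSH -2  -8 -6 -2
OVER     -8 -6 -2 -6
PUSH 8   -8 -6 -2 -6 8
ADD      -8 -6 -2 2
DIV      -8 -6 -1
PUSH 7   -8 -6 -1 7
OVER     -8 -6 -1 7 -1
MUL      -8 -6 -1 -7

0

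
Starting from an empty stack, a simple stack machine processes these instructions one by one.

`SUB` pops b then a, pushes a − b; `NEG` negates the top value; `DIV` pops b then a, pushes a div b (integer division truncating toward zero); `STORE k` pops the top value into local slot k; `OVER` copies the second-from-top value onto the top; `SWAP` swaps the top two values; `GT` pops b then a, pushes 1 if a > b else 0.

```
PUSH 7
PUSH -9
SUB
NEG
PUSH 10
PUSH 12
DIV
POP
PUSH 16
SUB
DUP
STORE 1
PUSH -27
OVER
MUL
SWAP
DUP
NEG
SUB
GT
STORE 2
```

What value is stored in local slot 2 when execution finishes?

PUSH 7   → 7
PUSH -9  → 7 -9
SUB      → 16
NEG      → -16
PUSH 10  → -16 10
PUSH 12  → -16 10 12
DIV      → -16 0
POP      → -16
PUSH 16  → -16 16
SUB      → -32
DUP      → -32 -32
STORE 1  → -32
PUSH -27 → -32 -27
OVER     → -32 -27 -32
MUL      → -32 864
SWAP     → 864 -32
DUP      → 864 -32 -32
NEG      → 864 -32 32
SUB      → 864 -64
GT       → 1
STORE 2  → (empty)

1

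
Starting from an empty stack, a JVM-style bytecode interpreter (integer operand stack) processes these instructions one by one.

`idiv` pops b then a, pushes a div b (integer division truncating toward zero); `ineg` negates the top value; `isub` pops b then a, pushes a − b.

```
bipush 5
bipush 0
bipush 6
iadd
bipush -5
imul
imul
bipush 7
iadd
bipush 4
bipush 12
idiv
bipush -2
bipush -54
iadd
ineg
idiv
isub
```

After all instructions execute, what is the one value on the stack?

-143

bipush 5   -> [5]
bipush 0   -> [5, 0]
bipush 6   -> [5, 0, 6]
iadd       -> [5, 6]
bipush -5  -> [5, 6, -5]
imul       -> [5, -30]
imul       -> [-150]
bipush 7   -> [-150, 7]
iadd       -> [-143]
bipush 4   -> [-143, 4]
bipush 12  -> [-143, 4, 12]
idiv       -> [-143, 0]
bipush -2  -> [-143, 0, -2]
bipush -54 -> [-143, 0, -2, -54]
iadd       -> [-143, 0, -56]
ineg       -> [-143, 0, 56]
idiv       -> [-143, 0]
isub       -> [-143]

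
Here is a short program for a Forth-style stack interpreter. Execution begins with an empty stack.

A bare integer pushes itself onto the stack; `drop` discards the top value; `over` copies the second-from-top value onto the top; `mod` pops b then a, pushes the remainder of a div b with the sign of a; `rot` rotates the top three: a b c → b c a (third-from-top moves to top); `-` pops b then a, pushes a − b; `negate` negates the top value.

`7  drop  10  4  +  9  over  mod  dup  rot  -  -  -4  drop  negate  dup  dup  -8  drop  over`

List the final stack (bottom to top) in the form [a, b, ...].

7      -> 7
drop   -> (empty)
10     -> 10
4      -> 10 4
+      -> 14
9      -> 14 9
over   -> 14 9 14
mod    -> 14 9
dup    -> 14 9 9
rot    -> 9 9 14
-      -> 9 -5
-      -> 14
-4     -> 14 -4
drop   -> 14
negate -> -14
dup    -> -14 -14
dup    -> -14 -14 -14
-8     -> -14 -14 -14 -8
drop   -> -14 -14 -14
over   -> -14 -14 -14 -14

[-14, -14, -14, -14]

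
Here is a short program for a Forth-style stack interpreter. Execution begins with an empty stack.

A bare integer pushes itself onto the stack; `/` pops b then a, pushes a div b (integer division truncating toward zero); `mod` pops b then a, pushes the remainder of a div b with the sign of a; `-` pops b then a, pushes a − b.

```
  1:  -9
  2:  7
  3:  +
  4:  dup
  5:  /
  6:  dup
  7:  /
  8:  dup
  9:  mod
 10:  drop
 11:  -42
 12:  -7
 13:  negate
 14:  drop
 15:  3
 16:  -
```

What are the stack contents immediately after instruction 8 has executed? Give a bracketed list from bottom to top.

[1, 1]

-9  -> [-9]
7   -> [-9, 7]
+   -> [-2]
dup -> [-2, -2]
/   -> [1]
dup -> [1, 1]
/   -> [1]
dup -> [1, 1]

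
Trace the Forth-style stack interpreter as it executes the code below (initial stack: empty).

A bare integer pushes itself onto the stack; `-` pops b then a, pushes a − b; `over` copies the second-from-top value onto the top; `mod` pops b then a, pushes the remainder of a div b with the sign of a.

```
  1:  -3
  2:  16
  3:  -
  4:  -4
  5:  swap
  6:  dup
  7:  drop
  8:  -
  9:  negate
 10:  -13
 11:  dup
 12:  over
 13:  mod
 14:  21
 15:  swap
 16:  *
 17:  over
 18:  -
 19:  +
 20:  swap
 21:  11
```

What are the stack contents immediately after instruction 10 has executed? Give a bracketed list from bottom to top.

-3      [-3]
16      [-3, 16]
-       [-19]
-4      [-19, -4]
swap    [-4, -19]
dup     [-4, -19, -19]
drop    [-4, -19]
-       [15]
negate  [-15]
-13     [-15, -13]

[-15, -13]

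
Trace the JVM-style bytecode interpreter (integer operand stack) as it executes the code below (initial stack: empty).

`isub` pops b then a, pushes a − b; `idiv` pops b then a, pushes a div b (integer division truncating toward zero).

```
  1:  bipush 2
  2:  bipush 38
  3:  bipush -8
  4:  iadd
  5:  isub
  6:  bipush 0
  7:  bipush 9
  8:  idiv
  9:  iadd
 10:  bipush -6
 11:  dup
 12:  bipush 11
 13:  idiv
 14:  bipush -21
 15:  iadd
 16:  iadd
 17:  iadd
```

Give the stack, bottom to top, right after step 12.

bipush 2  : 2
bipush 38 : 2 38
bipush -8 : 2 38 -8
iadd      : 2 30
isub      : -28
bipush 0  : -28 0
bipush 9  : -28 0 9
idiv      : -28 0
iadd      : -28
bipush -6 : -28 -6
dup       : -28 -6 -6
bipush 11 : -28 -6 -6 11

[-28, -6, -6, 11]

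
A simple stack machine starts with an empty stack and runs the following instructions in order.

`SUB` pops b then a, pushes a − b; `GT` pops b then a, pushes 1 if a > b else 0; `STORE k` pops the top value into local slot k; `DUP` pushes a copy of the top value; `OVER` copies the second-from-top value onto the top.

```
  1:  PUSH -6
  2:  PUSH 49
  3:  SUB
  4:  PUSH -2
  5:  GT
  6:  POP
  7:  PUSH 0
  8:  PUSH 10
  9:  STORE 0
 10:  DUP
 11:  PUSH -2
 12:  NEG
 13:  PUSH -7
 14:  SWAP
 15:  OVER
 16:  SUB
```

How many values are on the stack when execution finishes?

PUSH -6 -> [-6]
PUSH 49 -> [-6, 49]
SUB     -> [-55]
PUSH -2 -> [-55, -2]
GT      -> [0]
POP     -> []
PUSH 0  -> [0]
PUSH 10 -> [0, 10]
STORE 0 -> [0]
DUP     -> [0, 0]
PUSH -2 -> [0, 0, -2]
NEG     -> [0, 0, 2]
PUSH -7 -> [0, 0, 2, -7]
SWAP    -> [0, 0, -7, 2]
OVER    -> [0, 0, -7, 2, -7]
SUB     -> [0, 0, -7, 9]

4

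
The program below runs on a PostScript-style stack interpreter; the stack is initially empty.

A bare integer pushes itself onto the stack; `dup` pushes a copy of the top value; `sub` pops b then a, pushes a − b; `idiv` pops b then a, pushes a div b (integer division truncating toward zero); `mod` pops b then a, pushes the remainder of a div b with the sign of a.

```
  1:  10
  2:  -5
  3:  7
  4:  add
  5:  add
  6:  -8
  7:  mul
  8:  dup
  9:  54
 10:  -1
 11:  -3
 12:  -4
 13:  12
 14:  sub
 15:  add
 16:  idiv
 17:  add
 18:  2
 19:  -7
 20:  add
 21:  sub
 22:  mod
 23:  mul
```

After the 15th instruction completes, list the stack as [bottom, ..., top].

[-96, -96, 54, -1, -19]

10  → 10
-5  → 10 -5
7   → 10 -5 7
add → 10 2
add → 12
-8  → 12 -8
mul → -96
dup → -96 -96
54  → -96 -96 54
-1  → -96 -96 54 -1
-3  → -96 -96 54 -1 -3
-4  → -96 -96 54 -1 -3 -4
12  → -96 -96 54 -1 -3 -4 12
sub → -96 -96 54 -1 -3 -16
add → -96 -96 54 -1 -19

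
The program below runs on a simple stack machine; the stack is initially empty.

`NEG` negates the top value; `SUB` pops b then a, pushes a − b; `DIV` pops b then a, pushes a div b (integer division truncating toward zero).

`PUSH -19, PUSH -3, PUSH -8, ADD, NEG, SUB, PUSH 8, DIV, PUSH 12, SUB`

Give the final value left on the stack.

PUSH -19 -> [-19]
PUSH -3  -> [-19, -3]
PUSH -8  -> [-19, -3, -8]
ADD      -> [-19, -11]
NEG      -> [-19, 11]
SUB      -> [-30]
PUSH 8   -> [-30, 8]
DIV      -> [-3]
PUSH 12  -> [-3, 12]
SUB      -> [-15]

-15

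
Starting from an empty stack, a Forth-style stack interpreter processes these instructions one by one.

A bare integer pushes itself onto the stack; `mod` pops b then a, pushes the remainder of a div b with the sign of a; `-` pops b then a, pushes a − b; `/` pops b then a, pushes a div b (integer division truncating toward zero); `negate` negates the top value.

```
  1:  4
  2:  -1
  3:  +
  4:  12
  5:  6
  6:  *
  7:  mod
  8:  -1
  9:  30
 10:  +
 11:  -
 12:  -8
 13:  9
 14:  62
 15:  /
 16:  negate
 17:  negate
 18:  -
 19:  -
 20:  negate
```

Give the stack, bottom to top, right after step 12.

4    4
-1   4 -1
+    3
12   3 12
6    3 12 6
*    3 72
mod  3
-1   3 -1
30   3 -1 30
+    3 29
-    -26
-8   -26 -8

[-26, -8]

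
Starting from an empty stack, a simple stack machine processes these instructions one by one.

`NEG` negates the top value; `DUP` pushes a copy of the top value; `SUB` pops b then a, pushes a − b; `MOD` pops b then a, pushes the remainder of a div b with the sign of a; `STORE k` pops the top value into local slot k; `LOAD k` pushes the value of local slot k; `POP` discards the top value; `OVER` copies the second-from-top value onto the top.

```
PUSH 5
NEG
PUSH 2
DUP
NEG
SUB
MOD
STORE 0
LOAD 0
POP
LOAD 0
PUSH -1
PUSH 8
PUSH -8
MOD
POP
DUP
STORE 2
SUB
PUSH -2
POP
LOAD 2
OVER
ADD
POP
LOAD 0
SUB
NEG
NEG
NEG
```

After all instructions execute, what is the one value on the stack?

PUSH 5   5
NEG      -5
PUSH 2   -5 2
DUP      -5 2 2
NEG      -5 2 -2
SUB      -5 4
MOD      -1
STORE 0  (empty)
LOAD 0   -1
POP      (empty)
LOAD 0   -1
PUSH -1  -1 -1
PUSH 8   -1 -1 8
PUSH -8  -1 -1 8 -8
MOD      -1 -1 0
POP      -1 -1
DUP      -1 -1 -1
STORE 2  -1 -1
SUB      0
PUSH -2  0 -2
POP      0
LOAD 2   0 -1
OVER     0 -1 0
ADD      0 -1
POP      0
LOAD 0   0 -1
SUB      1
NEG      -1
NEG      1
NEG      -1

-1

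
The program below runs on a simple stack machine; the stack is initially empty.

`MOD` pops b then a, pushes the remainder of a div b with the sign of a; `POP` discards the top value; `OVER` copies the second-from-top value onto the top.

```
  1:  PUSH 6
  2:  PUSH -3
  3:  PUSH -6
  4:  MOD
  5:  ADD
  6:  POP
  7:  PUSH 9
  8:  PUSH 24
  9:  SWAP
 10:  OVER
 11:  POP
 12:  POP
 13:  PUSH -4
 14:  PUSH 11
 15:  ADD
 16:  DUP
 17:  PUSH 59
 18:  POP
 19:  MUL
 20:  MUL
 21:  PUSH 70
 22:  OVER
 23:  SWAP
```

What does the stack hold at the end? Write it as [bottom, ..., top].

PUSH 6   [6]
PUSH -3  [6, -3]
PUSH -6  [6, -3, -6]
MOD      [6, -3]
ADD      [3]
POP      []
PUSH 9   [9]
PUSH 24  [9, 24]
SWAP     [24, 9]
OVER     [24, 9, 24]
POP      [24, 9]
POP      [24]
PUSH -4  [24, -4]
PUSH 11  [24, -4, 11]
ADD      [24, 7]
DUP      [24, 7, 7]
PUSH 59  [24, 7, 7, 59]
POP      [24, 7, 7]
MUL      [24, 49]
MUL      [1176]
PUSH 70  [1176, 70]
OVER     [1176, 70, 1176]
SWAP     [1176, 1176, 70]

[1176, 1176, 70]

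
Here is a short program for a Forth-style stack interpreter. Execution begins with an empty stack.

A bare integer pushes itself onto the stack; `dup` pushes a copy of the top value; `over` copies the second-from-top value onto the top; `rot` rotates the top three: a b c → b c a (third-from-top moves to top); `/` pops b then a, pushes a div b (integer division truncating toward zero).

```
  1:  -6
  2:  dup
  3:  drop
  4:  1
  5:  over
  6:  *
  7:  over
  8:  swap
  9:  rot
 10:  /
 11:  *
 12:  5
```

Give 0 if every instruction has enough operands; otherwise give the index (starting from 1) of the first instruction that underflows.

-6   → [-6]
dup  → [-6, -6]
drop → [-6]
1    → [-6, 1]
over → [-6, 1, -6]
*    → [-6, -6]
over → [-6, -6, -6]
swap → [-6, -6, -6]
rot  → [-6, -6, -6]
/    → [-6, 1]
*    → [-6]
5    → [-6, 5]

0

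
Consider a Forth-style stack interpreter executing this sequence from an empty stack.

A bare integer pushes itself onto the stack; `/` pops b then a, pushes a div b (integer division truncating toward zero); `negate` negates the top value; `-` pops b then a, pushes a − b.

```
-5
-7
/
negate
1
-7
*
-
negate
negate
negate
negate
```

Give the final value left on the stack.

-5     → [-5]
-7     → [-5, -7]
/      → [0]
negate → [0]
1      → [0, 1]
-7     → [0, 1, -7]
*      → [0, -7]
-      → [7]
negate → [-7]
negate → [7]
negate → [-7]
negate → [7]

7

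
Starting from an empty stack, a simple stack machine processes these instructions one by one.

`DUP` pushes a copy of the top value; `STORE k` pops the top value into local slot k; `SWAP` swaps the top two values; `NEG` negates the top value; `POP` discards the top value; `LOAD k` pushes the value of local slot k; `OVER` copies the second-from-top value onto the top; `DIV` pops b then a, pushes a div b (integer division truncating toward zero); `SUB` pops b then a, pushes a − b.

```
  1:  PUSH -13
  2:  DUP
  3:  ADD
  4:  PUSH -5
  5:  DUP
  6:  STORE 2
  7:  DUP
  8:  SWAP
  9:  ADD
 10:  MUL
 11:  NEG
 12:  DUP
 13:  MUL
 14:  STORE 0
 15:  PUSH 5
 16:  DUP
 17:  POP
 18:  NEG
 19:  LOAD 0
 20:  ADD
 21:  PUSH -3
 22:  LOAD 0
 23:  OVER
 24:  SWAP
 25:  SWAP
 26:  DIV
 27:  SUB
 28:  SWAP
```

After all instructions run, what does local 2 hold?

-5

PUSH -13 → [-13]
DUP      → [-13, -13]
ADD      → [-26]
PUSH -5  → [-26, -5]
DUP      → [-26, -5, -5]
STORE 2  → [-26, -5]
DUP      → [-26, -5, -5]
SWAP     → [-26, -5, -5]
ADD      → [-26, -10]
MUL      → [260]
NEG      → [-260]
DUP      → [-260, -260]
MUL      → [67600]
STORE 0  → []
PUSH 5   → [5]
DUP      → [5, 5]
POP      → [5]
NEG      → [-5]
LOAD 0   → [-5, 67600]
ADD      → [67595]
PUSH -3  → [67595, -3]
LOAD 0   → [67595, -3, 67600]
OVER     → [67595, -3, 67600, -3]
SWAP     → [67595, -3, -3, 67600]
SWAP     → [67595, -3, 67600, -3]
DIV      → [67595, -3, -22533]
SUB      → [67595, 22530]
SWAP     → [22530, 67595]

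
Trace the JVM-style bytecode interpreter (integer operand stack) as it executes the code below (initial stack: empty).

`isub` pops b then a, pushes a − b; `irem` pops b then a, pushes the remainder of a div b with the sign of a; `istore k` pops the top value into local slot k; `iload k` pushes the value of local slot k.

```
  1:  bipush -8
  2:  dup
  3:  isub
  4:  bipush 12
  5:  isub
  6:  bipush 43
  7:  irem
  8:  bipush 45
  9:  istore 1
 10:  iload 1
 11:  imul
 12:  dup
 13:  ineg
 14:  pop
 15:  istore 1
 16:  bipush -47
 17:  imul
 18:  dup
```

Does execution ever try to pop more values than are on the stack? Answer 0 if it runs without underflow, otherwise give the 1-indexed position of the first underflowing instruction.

17

bipush -8   -8
dup         -8 -8
isub        0
bipush 12   0 12
isub        -12
bipush 43   -12 43
irem        -12
bipush 45   -12 45
istore 1    -12
iload 1     -12 45
imul        -540
dup         -540 -540
ineg        -540 540
pop         -540
istore 1    (empty)
bipush -47  -47
imul  — needs 2 operands, stack has 1 → underflow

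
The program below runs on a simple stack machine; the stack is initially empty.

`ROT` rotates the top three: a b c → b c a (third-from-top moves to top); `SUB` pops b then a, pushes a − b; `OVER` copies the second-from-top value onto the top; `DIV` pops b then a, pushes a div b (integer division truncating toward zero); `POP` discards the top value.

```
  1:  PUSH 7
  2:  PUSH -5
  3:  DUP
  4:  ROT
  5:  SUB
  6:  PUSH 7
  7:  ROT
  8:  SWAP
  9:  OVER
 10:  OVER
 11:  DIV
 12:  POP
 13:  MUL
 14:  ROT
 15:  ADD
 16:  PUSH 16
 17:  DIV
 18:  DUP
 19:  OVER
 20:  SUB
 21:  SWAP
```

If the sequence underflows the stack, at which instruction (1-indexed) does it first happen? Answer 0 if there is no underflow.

14

PUSH 7  → [7]
PUSH -5 → [7, -5]
DUP     → [7, -5, -5]
ROT     → [-5, -5, 7]
SUB     → [-5, -12]
PUSH 7  → [-5, -12, 7]
ROT     → [-12, 7, -5]
SWAP    → [-12, -5, 7]
OVER    → [-12, -5, 7, -5]
OVER    → [-12, -5, 7, -5, 7]
DIV     → [-12, -5, 7, 0]
POP     → [-12, -5, 7]
MUL     → [-12, -35]
ROT  — needs 3 operands, stack has 2 → underflow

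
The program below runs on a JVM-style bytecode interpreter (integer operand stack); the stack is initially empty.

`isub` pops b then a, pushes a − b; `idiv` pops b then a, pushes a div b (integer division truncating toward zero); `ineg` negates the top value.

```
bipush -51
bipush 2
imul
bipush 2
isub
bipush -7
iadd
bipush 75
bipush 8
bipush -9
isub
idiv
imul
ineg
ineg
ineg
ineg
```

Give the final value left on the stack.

-444

bipush -51  -51
bipush 2    -51 2
imul        -102
bipush 2    -102 2
isub        -104
bipush -7   -104 -7
iadd        -111
bipush 75   -111 75
bipush 8    -111 75 8
bipush -9   -111 75 8 -9
isub        -111 75 17
idiv        -111 4
imul        -444
ineg        444
ineg        -444
ineg        444
ineg        -444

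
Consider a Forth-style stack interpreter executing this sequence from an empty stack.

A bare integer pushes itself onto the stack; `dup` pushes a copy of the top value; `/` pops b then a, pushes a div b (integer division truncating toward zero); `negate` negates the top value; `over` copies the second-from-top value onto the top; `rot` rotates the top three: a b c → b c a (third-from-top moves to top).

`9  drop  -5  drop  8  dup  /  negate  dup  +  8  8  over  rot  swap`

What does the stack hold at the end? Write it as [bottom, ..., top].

[-2, 8, 8, 8]

9      → [9]
drop   → []
-5     → [-5]
drop   → []
8      → [8]
dup    → [8, 8]
/      → [1]
negate → [-1]
dup    → [-1, -1]
+      → [-2]
8      → [-2, 8]
8      → [-2, 8, 8]
over   → [-2, 8, 8, 8]
rot    → [-2, 8, 8, 8]
swap   → [-2, 8, 8, 8]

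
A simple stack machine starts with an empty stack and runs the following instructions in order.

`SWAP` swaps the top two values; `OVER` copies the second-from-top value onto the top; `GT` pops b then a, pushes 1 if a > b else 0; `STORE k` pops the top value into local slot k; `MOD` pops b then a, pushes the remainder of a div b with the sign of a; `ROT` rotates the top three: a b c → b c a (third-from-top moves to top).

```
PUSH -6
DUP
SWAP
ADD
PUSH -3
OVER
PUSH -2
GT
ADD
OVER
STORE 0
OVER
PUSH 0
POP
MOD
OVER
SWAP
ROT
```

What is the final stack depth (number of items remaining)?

PUSH -6 → -6
DUP     → -6 -6
SWAP    → -6 -6
ADD     → -12
PUSH -3 → -12 -3
OVER    → -12 -3 -12
PUSH -2 → -12 -3 -12 -2
GT      → -12 -3 0
ADD     → -12 -3
OVER    → -12 -3 -12
STORE 0 → -12 -3
OVER    → -12 -3 -12
PUSH 0  → -12 -3 -12 0
POP     → -12 -3 -12
MOD     → -12 -3
OVER    → -12 -3 -12
SWAP    → -12 -12 -3
ROT     → -12 -3 -12

3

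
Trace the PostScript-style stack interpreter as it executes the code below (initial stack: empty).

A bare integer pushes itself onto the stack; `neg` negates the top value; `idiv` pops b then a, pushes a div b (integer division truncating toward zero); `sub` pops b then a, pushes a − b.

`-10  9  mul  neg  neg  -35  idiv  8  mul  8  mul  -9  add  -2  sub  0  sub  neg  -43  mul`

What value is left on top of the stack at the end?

5203

-10  → -10
9    → -10 9
mul  → -90
neg  → 90
neg  → -90
-35  → -90 -35
idiv → 2
8    → 2 8
mul  → 16
8    → 16 8
mul  → 128
-9   → 128 -9
add  → 119
-2   → 119 -2
sub  → 121
0    → 121 0
sub  → 121
neg  → -121
-43  → -121 -43
mul  → 5203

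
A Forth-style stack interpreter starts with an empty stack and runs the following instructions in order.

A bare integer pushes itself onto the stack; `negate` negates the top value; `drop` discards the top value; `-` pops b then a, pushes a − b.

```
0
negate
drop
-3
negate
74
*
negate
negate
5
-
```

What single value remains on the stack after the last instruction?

0       0
negate  0
drop    (empty)
-3      -3
negate  3
74      3 74
*       222
negate  -222
negate  222
5       222 5
-       217

217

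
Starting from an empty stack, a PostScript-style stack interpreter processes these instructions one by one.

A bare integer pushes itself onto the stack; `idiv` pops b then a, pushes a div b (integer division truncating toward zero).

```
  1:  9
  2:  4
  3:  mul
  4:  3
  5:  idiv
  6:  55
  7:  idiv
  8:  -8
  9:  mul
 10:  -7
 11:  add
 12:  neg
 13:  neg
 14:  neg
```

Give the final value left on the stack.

9    -> [9]
4    -> [9, 4]
mul  -> [36]
3    -> [36, 3]
idiv -> [12]
55   -> [12, 55]
idiv -> [0]
-8   -> [0, -8]
mul  -> [0]
-7   -> [0, -7]
add  -> [-7]
neg  -> [7]
neg  -> [-7]
neg  -> [7]

7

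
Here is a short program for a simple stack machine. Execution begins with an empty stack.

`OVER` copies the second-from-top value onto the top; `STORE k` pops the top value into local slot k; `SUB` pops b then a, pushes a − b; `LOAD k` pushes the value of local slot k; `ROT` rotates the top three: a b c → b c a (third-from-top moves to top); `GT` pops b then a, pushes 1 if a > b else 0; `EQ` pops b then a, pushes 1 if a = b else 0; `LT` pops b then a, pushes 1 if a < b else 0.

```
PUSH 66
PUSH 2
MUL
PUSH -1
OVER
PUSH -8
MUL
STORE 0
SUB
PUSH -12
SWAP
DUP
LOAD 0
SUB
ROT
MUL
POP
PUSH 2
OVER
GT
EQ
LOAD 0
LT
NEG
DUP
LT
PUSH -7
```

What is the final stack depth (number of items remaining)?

2

PUSH 66   [66]
PUSH 2    [66, 2]
MUL       [132]
PUSH -1   [132, -1]
OVER      [132, -1, 132]
PUSH -8   [132, -1, 132, -8]
MUL       [132, -1, -1056]
STORE 0   [132, -1]
SUB       [133]
PUSH -12  [133, -12]
SWAP      [-12, 133]
DUP       [-12, 133, 133]
LOAD 0    [-12, 133, 133, -1056]
SUB       [-12, 133, 1189]
ROT       [133, 1189, -12]
MUL       [133, -14268]
POP       [133]
PUSH 2    [133, 2]
OVER      [133, 2, 133]
GT        [133, 0]
EQ        [0]
LOAD 0    [0, -1056]
LT        [0]
NEG       [0]
DUP       [0, 0]
LT        [0]
PUSH -7   [0, -7]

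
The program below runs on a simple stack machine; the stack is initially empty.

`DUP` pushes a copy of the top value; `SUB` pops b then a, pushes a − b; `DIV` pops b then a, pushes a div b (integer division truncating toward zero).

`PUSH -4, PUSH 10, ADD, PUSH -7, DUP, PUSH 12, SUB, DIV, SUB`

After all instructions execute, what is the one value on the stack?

PUSH -4 → -4
PUSH 10 → -4 10
ADD     → 6
PUSH -7 → 6 -7
DUP     → 6 -7 -7
PUSH 12 → 6 -7 -7 12
SUB     → 6 -7 -19
DIV     → 6 0
SUB     → 6

6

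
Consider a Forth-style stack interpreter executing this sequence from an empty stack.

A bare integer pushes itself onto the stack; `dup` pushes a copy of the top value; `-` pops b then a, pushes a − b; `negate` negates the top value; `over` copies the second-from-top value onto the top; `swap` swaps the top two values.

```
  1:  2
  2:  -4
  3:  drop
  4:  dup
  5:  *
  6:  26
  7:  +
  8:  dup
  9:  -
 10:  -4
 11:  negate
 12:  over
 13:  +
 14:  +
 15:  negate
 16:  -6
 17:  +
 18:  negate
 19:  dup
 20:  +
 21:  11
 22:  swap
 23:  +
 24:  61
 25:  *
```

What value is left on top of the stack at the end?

2      → [2]
-4     → [2, -4]
drop   → [2]
dup    → [2, 2]
*      → [4]
26     → [4, 26]
+      → [30]
dup    → [30, 30]
-      → [0]
-4     → [0, -4]
negate → [0, 4]
over   → [0, 4, 0]
+      → [0, 4]
+      → [4]
negate → [-4]
-6     → [-4, -6]
+      → [-10]
negate → [10]
dup    → [10, 10]
+      → [20]
11     → [20, 11]
swap   → [11, 20]
+      → [31]
61     → [31, 61]
*      → [1891]

1891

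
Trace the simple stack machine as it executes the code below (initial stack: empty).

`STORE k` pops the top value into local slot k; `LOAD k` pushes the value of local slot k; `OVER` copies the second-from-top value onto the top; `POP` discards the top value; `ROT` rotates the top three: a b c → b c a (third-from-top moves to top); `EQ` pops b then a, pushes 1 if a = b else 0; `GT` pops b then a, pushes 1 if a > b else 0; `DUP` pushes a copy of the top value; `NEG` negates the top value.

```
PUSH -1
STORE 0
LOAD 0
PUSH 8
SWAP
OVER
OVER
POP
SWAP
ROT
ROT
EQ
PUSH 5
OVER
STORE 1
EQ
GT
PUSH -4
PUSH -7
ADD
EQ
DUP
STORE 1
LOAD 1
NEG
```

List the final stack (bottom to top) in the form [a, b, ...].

PUSH -1 -> -1
STORE 0 -> (empty)
LOAD 0  -> -1
PUSH 8  -> -1 8
SWAP    -> 8 -1
OVER    -> 8 -1 8
OVER    -> 8 -1 8 -1
POP     -> 8 -1 8
SWAP    -> 8 8 -1
ROT     -> 8 -1 8
ROT     -> -1 8 8
EQ      -> -1 1
PUSH 5  -> -1 1 5
OVER    -> -1 1 5 1
STORE 1 -> -1 1 5
EQ      -> -1 0
GT      -> 0
PUSH -4 -> 0 -4
PUSH -7 -> 0 -4 -7
ADD     -> 0 -11
EQ      -> 0
DUP     -> 0 0
STORE 1 -> 0
LOAD 1  -> 0 0
NEG     -> 0 0

[0, 0]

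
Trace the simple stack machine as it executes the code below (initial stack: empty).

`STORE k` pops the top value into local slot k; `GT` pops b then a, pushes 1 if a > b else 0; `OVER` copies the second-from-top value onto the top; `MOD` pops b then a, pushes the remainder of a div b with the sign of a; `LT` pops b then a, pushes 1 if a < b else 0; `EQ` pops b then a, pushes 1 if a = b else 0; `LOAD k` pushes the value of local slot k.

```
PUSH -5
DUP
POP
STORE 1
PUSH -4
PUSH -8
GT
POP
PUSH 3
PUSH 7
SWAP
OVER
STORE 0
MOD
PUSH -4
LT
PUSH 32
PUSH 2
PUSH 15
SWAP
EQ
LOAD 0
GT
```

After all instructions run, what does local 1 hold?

-5

PUSH -5 → -5
DUP     → -5 -5
POP     → -5
STORE 1 → (empty)
PUSH -4 → -4
PUSH -8 → -4 -8
GT      → 1
POP     → (empty)
PUSH 3  → 3
PUSH 7  → 3 7
SWAP    → 7 3
OVER    → 7 3 7
STORE 0 → 7 3
MOD     → 1
PUSH -4 → 1 -4
LT      → 0
PUSH 32 → 0 32
PUSH 2  → 0 32 2
PUSH 15 → 0 32 2 15
SWAP    → 0 32 15 2
EQ      → 0 32 0
LOAD 0  → 0 32 0 7
GT      → 0 32 0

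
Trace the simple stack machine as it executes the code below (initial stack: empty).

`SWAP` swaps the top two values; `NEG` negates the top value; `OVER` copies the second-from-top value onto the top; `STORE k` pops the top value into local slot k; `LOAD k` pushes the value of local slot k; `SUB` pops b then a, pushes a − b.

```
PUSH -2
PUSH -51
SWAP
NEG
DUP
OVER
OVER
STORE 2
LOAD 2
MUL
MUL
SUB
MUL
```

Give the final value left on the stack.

306

PUSH -2   [-2]
PUSH -51  [-2, -51]
SWAP      [-51, -2]
NEG       [-51, 2]
DUP       [-51, 2, 2]
OVER      [-51, 2, 2, 2]
OVER      [-51, 2, 2, 2, 2]
STORE 2   [-51, 2, 2, 2]
LOAD 2    [-51, 2, 2, 2, 2]
MUL       [-51, 2, 2, 4]
MUL       [-51, 2, 8]
SUB       [-51, -6]
MUL       [306]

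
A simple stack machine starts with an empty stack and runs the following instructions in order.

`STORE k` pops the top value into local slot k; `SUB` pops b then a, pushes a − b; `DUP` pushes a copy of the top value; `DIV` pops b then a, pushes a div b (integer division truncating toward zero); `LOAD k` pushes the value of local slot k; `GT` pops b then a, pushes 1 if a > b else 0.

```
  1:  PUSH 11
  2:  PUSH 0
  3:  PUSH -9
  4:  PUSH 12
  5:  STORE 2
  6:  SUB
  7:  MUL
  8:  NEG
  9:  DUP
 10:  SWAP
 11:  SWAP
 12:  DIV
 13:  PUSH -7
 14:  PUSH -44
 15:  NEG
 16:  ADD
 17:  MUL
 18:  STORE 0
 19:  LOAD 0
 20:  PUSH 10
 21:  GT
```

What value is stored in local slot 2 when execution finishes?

PUSH 11  -> [11]
PUSH 0   -> [11, 0]
PUSH -9  -> [11, 0, -9]
PUSH 12  -> [11, 0, -9, 12]
STORE 2  -> [11, 0, -9]
SUB      -> [11, 9]
MUL      -> [99]
NEG      -> [-99]
DUP      -> [-99, -99]
SWAP     -> [-99, -99]
SWAP     -> [-99, -99]
DIV      -> [1]
PUSH -7  -> [1, -7]
PUSH -44 -> [1, -7, -44]
NEG      -> [1, -7, 44]
ADD      -> [1, 37]
MUL      -> [37]
STORE 0  -> []
LOAD 0   -> [37]
PUSH 10  -> [37, 10]
GT       -> [1]

12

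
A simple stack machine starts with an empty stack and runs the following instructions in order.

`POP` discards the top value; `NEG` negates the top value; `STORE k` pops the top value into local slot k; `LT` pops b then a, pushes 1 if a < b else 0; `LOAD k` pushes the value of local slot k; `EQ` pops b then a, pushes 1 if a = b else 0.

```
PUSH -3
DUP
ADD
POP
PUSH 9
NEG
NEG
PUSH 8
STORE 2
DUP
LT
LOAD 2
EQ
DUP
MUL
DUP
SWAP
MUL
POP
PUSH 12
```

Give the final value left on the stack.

12

PUSH -3 : [-3]
DUP     : [-3, -3]
ADD     : [-6]
POP     : []
PUSH 9  : [9]
NEG     : [-9]
NEG     : [9]
PUSH 8  : [9, 8]
STORE 2 : [9]
DUP     : [9, 9]
LT      : [0]
LOAD 2  : [0, 8]
EQ      : [0]
DUP     : [0, 0]
MUL     : [0]
DUP     : [0, 0]
SWAP    : [0, 0]
MUL     : [0]
POP     : []
PUSH 12 : [12]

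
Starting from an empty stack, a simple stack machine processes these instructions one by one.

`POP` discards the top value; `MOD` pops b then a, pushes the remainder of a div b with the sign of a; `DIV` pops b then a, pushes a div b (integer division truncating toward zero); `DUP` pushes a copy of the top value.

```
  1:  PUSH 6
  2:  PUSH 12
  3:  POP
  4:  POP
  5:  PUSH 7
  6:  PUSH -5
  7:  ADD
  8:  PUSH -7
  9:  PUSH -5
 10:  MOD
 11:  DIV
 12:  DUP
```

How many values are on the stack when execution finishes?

PUSH 6   [6]
PUSH 12  [6, 12]
POP      [6]
POP      []
PUSH 7   [7]
PUSH -5  [7, -5]
ADD      [2]
PUSH -7  [2, -7]
PUSH -5  [2, -7, -5]
MOD      [2, -2]
DIV      [-1]
DUP      [-1, -1]

2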